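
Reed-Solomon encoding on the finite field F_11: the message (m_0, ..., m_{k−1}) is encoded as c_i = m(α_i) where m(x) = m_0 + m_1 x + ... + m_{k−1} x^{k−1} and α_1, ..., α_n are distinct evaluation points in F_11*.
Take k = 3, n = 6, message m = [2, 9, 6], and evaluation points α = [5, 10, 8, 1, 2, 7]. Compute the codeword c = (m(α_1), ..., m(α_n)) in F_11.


c = [10, 10, 7, 6, 0, 7]

Message polynomial: m(x) = 2 + 9·x + 6·x^2 (mod 11).
For each evaluation point α_i, compute m(α_i) mod 11:
  α_1 = 5: Horner steps 6 → 6 → 10, so m(5) = 10.
  α_2 = 10: Horner steps 6 → 3 → 10, so m(10) = 10.
  α_3 = 8: Horner steps 6 → 2 → 7, so m(8) = 7.
  α_4 = 1: Horner steps 6 → 4 → 6, so m(1) = 6.
  α_5 = 2: Horner steps 6 → 10 → 0, so m(2) = 0.
  α_6 = 7: Horner steps 6 → 7 → 7, so m(7) = 7.
Codeword c = [10, 10, 7, 6, 0, 7] ∈ F_11^6.


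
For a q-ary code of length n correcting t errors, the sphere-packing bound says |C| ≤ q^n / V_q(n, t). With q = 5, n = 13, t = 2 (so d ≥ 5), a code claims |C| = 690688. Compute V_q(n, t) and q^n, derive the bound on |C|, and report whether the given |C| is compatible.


V_q(n, t) = 1301, q^n = 1220703125, Hamming bound = 938280, |C| = 690688 ≤ bound (satisfied).

Step 1: Compute V_q(n, t) = Σ_{j=0}^2 C(n, j) (q−1)^j.
  j = 0: C(13,0)·(4)^0 = 1·1 = 1.
  j = 1: C(13,1)·(4)^1 = 13·4 = 52.
  j = 2: C(13,2)·(4)^2 = 78·16 = 1248.
  V_q(n, t) = 1 + 52 + 1248 = 1301.
Step 2: q^n = 5^13 = 1220703125.
Step 3: Hamming bound ⌊q^n / V_q(n,t)⌋ = ⌊1220703125/1301⌋ = 938280.
Step 4: Compare |C| = 690688 to 938280: satisfied.
The claimed |C| lies below the Hamming bound.


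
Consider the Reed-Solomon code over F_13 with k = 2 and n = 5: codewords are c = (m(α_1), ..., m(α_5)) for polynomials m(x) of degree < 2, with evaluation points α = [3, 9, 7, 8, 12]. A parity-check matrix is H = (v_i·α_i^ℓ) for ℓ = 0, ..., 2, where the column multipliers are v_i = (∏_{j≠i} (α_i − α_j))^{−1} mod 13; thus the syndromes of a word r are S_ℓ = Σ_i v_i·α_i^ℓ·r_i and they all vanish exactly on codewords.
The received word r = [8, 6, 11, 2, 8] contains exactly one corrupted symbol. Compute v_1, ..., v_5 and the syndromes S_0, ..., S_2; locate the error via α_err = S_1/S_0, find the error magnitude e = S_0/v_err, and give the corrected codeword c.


S = (6, 7, 6), error at position 5, error magnitude e = 3, c = [8, 6, 11, 2, 5].

Step 1: column multipliers v_i = (∏_{j≠i}(α_i − α_j))^{−1} mod 13.
  i = 1 (α = 3): (3−9)(3−7)(3−8)(3−12) = (−6)·(−4)·(−5)·(−9) = 1080 ≡ 1, so v_1 = 1^{−1} = 1 (mod 13).
  i = 2 (α = 9): (9−3)(9−7)(9−8)(9−12) = 6·2·1·(−3) = −36 ≡ 3, so v_2 = 3^{−1} = 9 (mod 13).
  i = 3 (α = 7): (7−3)(7−9)(7−8)(7−12) = 4·(−2)·(−1)·(−5) = −40 ≡ 12, so v_3 = 12^{−1} = 12 (mod 13).
  i = 4 (α = 8): (8−3)(8−9)(8−7)(8−12) = 5·(−1)·1·(−4) = 20 ≡ 7, so v_4 = 7^{−1} = 2 (mod 13).
  i = 5 (α = 12): (12−3)(12−9)(12−7)(12−8) = 9·3·5·4 = 540 ≡ 7, so v_5 = 7^{−1} = 2 (mod 13).
  v = [1, 9, 12, 2, 2].
Step 2: syndromes of r = [8, 6, 11, 2, 8] (all sums mod 13).
  S_0 = Σ v_i r_i = 1·8 + 9·6 + 12·11 + 2·2 + 2·8 = 214 ≡ 6.
  S_1 = Σ v_i α_i r_i = 1·3·8 + 9·9·6 + 12·7·11 + 2·8·2 + 2·12·8 = 1658 ≡ 7.
  α_i^2 mod 13 = [9, 3, 10, 12, 1].
  S_2 = Σ v_i α_i^2 r_i = 1·9·8 + 9·3·6 + 12·10·11 + 2·12·2 + 2·1·8 = 1618 ≡ 6.
  S = (6, 7, 6) ≠ 0, so r is not a codeword (an error is present).
Step 3: locate the error. For a single error e at position i, S_ℓ = v_i·e·α_i^ℓ, so α_err = S_1/S_0.
  S_0^{−1} = 6^{−1} = 11 (mod 13), so α_err = 7·11 = 77 ≡ 12 = α_5. Error position i = 5.
  Consistency check: S_2/S_1 = 6·2 = 12 ≡ 12 = α_err ✓ (single-error assumption holds).
Step 4: error magnitude e = S_0/v_5 = S_0·∏_{j≠5}(α_5 − α_j) = 6·7 = 42 ≡ 3 (mod 13).
Step 5: correct position 5: c_5 = r_5 − e = 8 − 3 ≡ 5 (mod 13). Hence c = [8, 6, 11, 2, 5].
  Check: interpolating c through the α_i gives m(x) = 9 + 4·x (degree < 2) with m(α_i) = c_i for every i, so c is indeed a codeword.


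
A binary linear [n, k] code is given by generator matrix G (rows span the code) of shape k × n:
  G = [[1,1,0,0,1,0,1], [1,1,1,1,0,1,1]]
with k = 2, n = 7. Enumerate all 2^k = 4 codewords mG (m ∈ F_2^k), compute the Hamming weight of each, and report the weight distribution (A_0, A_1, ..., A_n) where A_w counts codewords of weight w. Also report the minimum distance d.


Weight distribution: A_0 = 1, A_4 = 2, A_6 = 1. Minimum distance d = 4.

Enumerate all 2^2 = 4 messages m ∈ F_2^2.
For each, compute codeword c = mG in F_2^7, then tally its weight.
  m = 00 → c = 0000000, weight = 0.
  m = 10 → c = 1100101, weight = 4.
  m = 01 → c = 1111011, weight = 6.
  m = 11 → c = 0011110, weight = 4.
Tally weights:
  weight 0: 1 codewords.
  weight 4: 2 codewords.
  weight 6: 1 codewords.
Minimum distance d = smallest w > 0 with A_w > 0 = 4.
Sanity: Σ A_w = 4 = 2^2 = 4 ✓.


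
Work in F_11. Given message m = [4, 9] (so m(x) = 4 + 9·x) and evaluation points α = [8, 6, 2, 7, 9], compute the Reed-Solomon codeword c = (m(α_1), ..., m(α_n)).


c = [10, 3, 0, 1, 8]

Message polynomial: m(x) = 4 + 9·x (mod 11).
For each evaluation point α_i, compute m(α_i) mod 11:
  α_1 = 8: Horner steps 9 → 10, so m(8) = 10.
  α_2 = 6: Horner steps 9 → 3, so m(6) = 3.
  α_3 = 2: Horner steps 9 → 0, so m(2) = 0.
  α_4 = 7: Horner steps 9 → 1, so m(7) = 1.
  α_5 = 9: Horner steps 9 → 8, so m(9) = 8.
Codeword c = [10, 3, 0, 1, 8] ∈ F_11^5.


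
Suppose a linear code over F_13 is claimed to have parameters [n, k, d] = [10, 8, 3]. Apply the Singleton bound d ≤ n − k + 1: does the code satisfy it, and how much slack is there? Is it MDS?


Singleton RHS = n − k + 1 = 3, slack = 0, bound satisfied, MDS.

Singleton bound: d ≤ n − k + 1.
Here n = 10, k = 8, so n − k + 1 = 3.
Given d = 3, check d ≤ 3: YES.
Slack = (n − k + 1) − d = 0.
The code is MDS (slack = 0).
Description: the claimed parameters are [10, 8, 3]_13; such a code would be MDS (meets Singleton bound).


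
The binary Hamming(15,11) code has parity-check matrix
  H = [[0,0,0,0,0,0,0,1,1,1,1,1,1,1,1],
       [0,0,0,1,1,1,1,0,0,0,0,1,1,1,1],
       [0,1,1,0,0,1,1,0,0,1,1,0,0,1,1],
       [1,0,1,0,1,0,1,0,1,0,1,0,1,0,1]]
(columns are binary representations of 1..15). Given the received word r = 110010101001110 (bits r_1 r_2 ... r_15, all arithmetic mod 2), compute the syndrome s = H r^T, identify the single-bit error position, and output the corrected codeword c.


s = (0, 1, 1, 1)^T, error position = 7, corrected codeword c = 110010001001110

Compute s = H r^T mod 2 one row at a time:
  s_1 = 0 + 1 + 0 + 0 + 1 + 1 + 1 + 0 = 4 ≡ 0 (mod 2).
  s_2 = 0 + 1 + 0 + 1 + 1 + 1 + 1 + 0 = 5 ≡ 1 (mod 2).
  s_3 = 1 + 0 + 0 + 1 + 0 + 0 + 1 + 0 = 3 ≡ 1 (mod 2).
  s_4 = 1 + 0 + 1 + 1 + 1 + 0 + 1 + 0 = 5 ≡ 1 (mod 2).
s = (0, 1, 1, 1)^T — this equals column 7 of H (binary 0111), so error is at position 7.
Correct: flip bit 7 of r = 110010101001110 to get c = 110010001001110.


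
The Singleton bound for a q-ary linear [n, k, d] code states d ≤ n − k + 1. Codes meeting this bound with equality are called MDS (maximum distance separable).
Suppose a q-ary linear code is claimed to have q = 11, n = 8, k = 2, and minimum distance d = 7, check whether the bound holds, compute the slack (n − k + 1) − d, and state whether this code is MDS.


Singleton RHS = n − k + 1 = 7, slack = 0, bound satisfied, MDS.

Singleton bound: d ≤ n − k + 1.
Here n = 8, k = 2, so n − k + 1 = 7.
Given d = 7, check d ≤ 7: YES.
Slack = (n − k + 1) − d = 0.
The code is MDS (slack = 0).
Description: the claimed parameters are [8, 2, 7]_11; such a code would be MDS (meets Singleton bound).


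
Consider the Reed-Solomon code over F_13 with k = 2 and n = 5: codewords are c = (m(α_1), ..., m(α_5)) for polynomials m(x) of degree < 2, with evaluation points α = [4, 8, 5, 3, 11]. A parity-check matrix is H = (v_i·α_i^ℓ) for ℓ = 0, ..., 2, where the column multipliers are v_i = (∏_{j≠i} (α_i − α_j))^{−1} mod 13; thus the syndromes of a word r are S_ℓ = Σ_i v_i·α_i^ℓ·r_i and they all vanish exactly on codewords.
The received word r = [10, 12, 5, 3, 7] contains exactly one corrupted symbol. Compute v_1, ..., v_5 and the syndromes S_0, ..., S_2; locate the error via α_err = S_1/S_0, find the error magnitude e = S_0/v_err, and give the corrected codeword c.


S = (4, 7, 9), error at position 3, error magnitude e = 1, c = [10, 12, 4, 3, 7].

Step 1: column multipliers v_i = (∏_{j≠i}(α_i − α_j))^{−1} mod 13.
  i = 1 (α = 4): (4−8)(4−5)(4−3)(4−11) = (−4)·(−1)·1·(−7) = −28 ≡ 11, so v_1 = 11^{−1} = 6 (mod 13).
  i = 2 (α = 8): (8−4)(8−5)(8−3)(8−11) = 4·3·5·(−3) = −180 ≡ 2, so v_2 = 2^{−1} = 7 (mod 13).
  i = 3 (α = 5): (5−4)(5−8)(5−3)(5−11) = 1·(−3)·2·(−6) = 36 ≡ 10, so v_3 = 10^{−1} = 4 (mod 13).
  i = 4 (α = 3): (3−4)(3−8)(3−5)(3−11) = (−1)·(−5)·(−2)·(−8) = 80 ≡ 2, so v_4 = 2^{−1} = 7 (mod 13).
  i = 5 (α = 11): (11−4)(11−8)(11−5)(11−3) = 7·3·6·8 = 1008 ≡ 7, so v_5 = 7^{−1} = 2 (mod 13).
  v = [6, 7, 4, 7, 2].
Step 2: syndromes of r = [10, 12, 5, 3, 7] (all sums mod 13).
  S_0 = Σ v_i r_i = 6·10 + 7·12 + 4·5 + 7·3 + 2·7 = 199 ≡ 4.
  S_1 = Σ v_i α_i r_i = 6·4·10 + 7·8·12 + 4·5·5 + 7·3·3 + 2·11·7 = 1229 ≡ 7.
  α_i^2 mod 13 = [3, 12, 12, 9, 4].
  S_2 = Σ v_i α_i^2 r_i = 6·3·10 + 7·12·12 + 4·12·5 + 7·9·3 + 2·4·7 = 1673 ≡ 9.
  S = (4, 7, 9) ≠ 0, so r is not a codeword (an error is present).
Step 3: locate the error. For a single error e at position i, S_ℓ = v_i·e·α_i^ℓ, so α_err = S_1/S_0.
  S_0^{−1} = 4^{−1} = 10 (mod 13), so α_err = 7·10 = 70 ≡ 5 = α_3. Error position i = 3.
  Consistency check: S_2/S_1 = 9·2 = 18 ≡ 5 = α_err ✓ (single-error assumption holds).
Step 4: error magnitude e = S_0/v_3 = S_0·∏_{j≠3}(α_3 − α_j) = 4·10 = 40 ≡ 1 (mod 13).
Step 5: correct position 3: c_3 = r_3 − e = 5 − 1 ≡ 4 (mod 13). Hence c = [10, 12, 4, 3, 7].
  Check: interpolating c through the α_i gives m(x) = 8 + 7·x (degree < 2) with m(α_i) = c_i for every i, so c is indeed a codeword.


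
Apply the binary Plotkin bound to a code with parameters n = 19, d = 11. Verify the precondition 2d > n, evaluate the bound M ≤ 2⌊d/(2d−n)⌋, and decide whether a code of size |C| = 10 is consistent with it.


Plotkin bound M ≤ 6; given |C| = 10 > bound (violated).

Check applicability: 2d = 22, n = 19.
2d − n = 3 > 0, so Plotkin applies.
Compute d/(2d−n) = 11/3 ≈ 3.6667.
⌊d/(2d−n)⌋ = 3.
Plotkin bound: M ≤ 2·3 = 6.
Given |C| = 10, check: VIOLATED.
This |C| is above the Plotkin bound, so no binary code with n = 19, d = 11 and 10 codewords exists.


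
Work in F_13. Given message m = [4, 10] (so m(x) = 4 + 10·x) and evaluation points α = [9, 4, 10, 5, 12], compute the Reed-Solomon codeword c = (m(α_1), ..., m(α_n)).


c = [3, 5, 0, 2, 7]

Message polynomial: m(x) = 4 + 10·x (mod 13).
For each evaluation point α_i, compute m(α_i) mod 13:
  α_1 = 9: Horner steps 10 → 3, so m(9) = 3.
  α_2 = 4: Horner steps 10 → 5, so m(4) = 5.
  α_3 = 10: Horner steps 10 → 0, so m(10) = 0.
  α_4 = 5: Horner steps 10 → 2, so m(5) = 2.
  α_5 = 12: Horner steps 10 → 7, so m(12) = 7.
Codeword c = [3, 5, 0, 2, 7] ∈ F_13^5.


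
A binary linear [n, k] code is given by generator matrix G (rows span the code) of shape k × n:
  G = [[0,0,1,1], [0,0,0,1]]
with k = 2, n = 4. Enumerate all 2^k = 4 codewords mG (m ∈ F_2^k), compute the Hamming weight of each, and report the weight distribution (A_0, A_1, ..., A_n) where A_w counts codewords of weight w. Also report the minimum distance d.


Weight distribution: A_0 = 1, A_1 = 2, A_2 = 1. Minimum distance d = 1.

Enumerate all 2^2 = 4 messages m ∈ F_2^2.
For each, compute codeword c = mG in F_2^4, then tally its weight.
  m = 00 → c = 0000, weight = 0.
  m = 10 → c = 0011, weight = 2.
  m = 01 → c = 0001, weight = 1.
  m = 11 → c = 0010, weight = 1.
Tally weights:
  weight 0: 1 codewords.
  weight 1: 2 codewords.
  weight 2: 1 codewords.
Minimum distance d = smallest w > 0 with A_w > 0 = 1.
Sanity: Σ A_w = 4 = 2^2 = 4 ✓.


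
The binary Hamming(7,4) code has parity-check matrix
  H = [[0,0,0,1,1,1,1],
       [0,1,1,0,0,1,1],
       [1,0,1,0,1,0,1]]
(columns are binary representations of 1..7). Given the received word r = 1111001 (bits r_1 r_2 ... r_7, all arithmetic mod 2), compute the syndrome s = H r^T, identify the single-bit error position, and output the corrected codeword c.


s = (0, 1, 1)^T, error position = 3, corrected codeword c = 1101001

Compute s = H r^T mod 2 one row at a time:
  s_1 = 1 + 0 + 0 + 1 = 2 ≡ 0 (mod 2).
  s_2 = 1 + 1 + 0 + 1 = 3 ≡ 1 (mod 2).
  s_3 = 1 + 1 + 0 + 1 = 3 ≡ 1 (mod 2).
s = (0, 1, 1)^T — this equals column 3 of H (binary 011), so error is at position 3.
Correct: flip bit 3 of r = 1111001 to get c = 1101001.


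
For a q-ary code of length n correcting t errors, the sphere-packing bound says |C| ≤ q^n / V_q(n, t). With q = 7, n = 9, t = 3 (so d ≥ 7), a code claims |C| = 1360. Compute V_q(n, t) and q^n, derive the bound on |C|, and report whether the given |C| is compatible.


V_q(n, t) = 19495, q^n = 40353607, Hamming bound = 2069, |C| = 1360 ≤ bound (satisfied).

Step 1: Compute V_q(n, t) = Σ_{j=0}^3 C(n, j) (q−1)^j.
  j = 0: C(9,0)·(6)^0 = 1·1 = 1.
  j = 1: C(9,1)·(6)^1 = 9·6 = 54.
  j = 2: C(9,2)·(6)^2 = 36·36 = 1296.
  j = 3: C(9,3)·(6)^3 = 84·216 = 18144.
  V_q(n, t) = 1 + 54 + 1296 + 18144 = 19495.
Step 2: q^n = 7^9 = 40353607.
Step 3: Hamming bound ⌊q^n / V_q(n,t)⌋ = ⌊40353607/19495⌋ = 2069.
Step 4: Compare |C| = 1360 to 2069: satisfied.
The claimed |C| lies below the Hamming bound.


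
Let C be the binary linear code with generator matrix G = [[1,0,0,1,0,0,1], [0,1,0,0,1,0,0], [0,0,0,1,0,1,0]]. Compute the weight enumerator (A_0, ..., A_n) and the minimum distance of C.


Weight distribution: A_0 = 1, A_2 = 2, A_3 = 2, A_4 = 1, A_5 = 2. Minimum distance d = 2.

Enumerate all 2^3 = 8 messages m ∈ F_2^3.
For each, compute codeword c = mG in F_2^7, then tally its weight.
  m = 000 → c = 0000000, weight = 0.
  m = 100 → c = 1001001, weight = 3.
  m = 010 → c = 0100100, weight = 2.
  m = 110 → c = 1101101, weight = 5.
  m = 001 → c = 0001010, weight = 2.
  m = 101 → c = 1000011, weight = 3.
  m = 011 → c = 0101110, weight = 4.
  m = 111 → c = 1100111, weight = 5.
Tally weights:
  weight 0: 1 codewords.
  weight 2: 2 codewords.
  weight 3: 2 codewords.
  weight 4: 1 codewords.
  weight 5: 2 codewords.
Minimum distance d = smallest w > 0 with A_w > 0 = 2.
Sanity: Σ A_w = 8 = 2^3 = 8 ✓.


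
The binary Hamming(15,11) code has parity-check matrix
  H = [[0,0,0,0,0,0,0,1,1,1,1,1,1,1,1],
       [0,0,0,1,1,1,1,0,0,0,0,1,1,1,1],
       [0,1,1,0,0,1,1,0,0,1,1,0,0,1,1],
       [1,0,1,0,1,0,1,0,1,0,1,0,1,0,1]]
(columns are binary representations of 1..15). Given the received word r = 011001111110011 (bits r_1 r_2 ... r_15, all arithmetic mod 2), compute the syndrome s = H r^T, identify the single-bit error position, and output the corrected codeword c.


s = (0, 0, 0, 1)^T, error position = 1, corrected codeword c = 111001111110011

Compute s = H r^T mod 2 one row at a time:
  s_1 = 1 + 1 + 1 + 1 + 0 + 0 + 1 + 1 = 6 ≡ 0 (mod 2).
  s_2 = 0 + 0 + 1 + 1 + 0 + 0 + 1 + 1 = 4 ≡ 0 (mod 2).
  s_3 = 1 + 1 + 1 + 1 + 1 + 1 + 1 + 1 = 8 ≡ 0 (mod 2).
  s_4 = 0 + 1 + 0 + 1 + 1 + 1 + 0 + 1 = 5 ≡ 1 (mod 2).
s = (0, 0, 0, 1)^T — this equals column 1 of H (binary 0001), so error is at position 1.
Correct: flip bit 1 of r = 011001111110011 to get c = 111001111110011.


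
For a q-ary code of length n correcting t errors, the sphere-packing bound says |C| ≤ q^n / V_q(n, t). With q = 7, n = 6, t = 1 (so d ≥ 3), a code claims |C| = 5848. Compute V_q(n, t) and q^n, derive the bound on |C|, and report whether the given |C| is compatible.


V_q(n, t) = 37, q^n = 117649, Hamming bound = 3179, |C| = 5848 > bound (violated).

Step 1: Compute V_q(n, t) = Σ_{j=0}^1 C(n, j) (q−1)^j.
  j = 0: C(6,0)·(6)^0 = 1·1 = 1.
  j = 1: C(6,1)·(6)^1 = 6·6 = 36.
  V_q(n, t) = 1 + 36 = 37.
Step 2: q^n = 7^6 = 117649.
Step 3: Hamming bound ⌊q^n / V_q(n,t)⌋ = ⌊117649/37⌋ = 3179.
Step 4: Compare |C| = 5848 to 3179: violated.
The claimed |C| lies above the Hamming bound, so no 7-ary code of length 6 with d ≥ 3 can have 5848 codewords.


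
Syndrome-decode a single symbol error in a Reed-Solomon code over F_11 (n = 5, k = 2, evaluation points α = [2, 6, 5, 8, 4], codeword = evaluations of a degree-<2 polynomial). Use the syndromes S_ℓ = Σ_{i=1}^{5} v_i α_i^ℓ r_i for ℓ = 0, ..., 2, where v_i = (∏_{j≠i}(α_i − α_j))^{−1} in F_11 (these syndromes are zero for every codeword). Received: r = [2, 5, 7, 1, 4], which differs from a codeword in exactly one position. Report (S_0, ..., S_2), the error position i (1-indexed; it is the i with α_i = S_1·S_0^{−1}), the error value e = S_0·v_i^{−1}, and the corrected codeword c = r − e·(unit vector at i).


S = (1, 4, 5), error at position 5, error magnitude e = 6, c = [2, 5, 7, 1, 9].

Step 1: column multipliers v_i = (∏_{j≠i}(α_i − α_j))^{−1} mod 11.
  i = 1 (α = 2): (2−6)(2−5)(2−8)(2−4) = (−4)·(−3)·(−6)·(−2) = 144 ≡ 1, so v_1 = 1^{−1} = 1 (mod 11).
  i = 2 (α = 6): (6−2)(6−5)(6−8)(6−4) = 4·1·(−2)·2 = −16 ≡ 6, so v_2 = 6^{−1} = 2 (mod 11).
  i = 3 (α = 5): (5−2)(5−6)(5−8)(5−4) = 3·(−1)·(−3)·1 = 9 ≡ 9, so v_3 = 9^{−1} = 5 (mod 11).
  i = 4 (α = 8): (8−2)(8−6)(8−5)(8−4) = 6·2·3·4 = 144 ≡ 1, so v_4 = 1^{−1} = 1 (mod 11).
  i = 5 (α = 4): (4−2)(4−6)(4−5)(4−8) = 2·(−2)·(−1)·(−4) = −16 ≡ 6, so v_5 = 6^{−1} = 2 (mod 11).
  v = [1, 2, 5, 1, 2].
Step 2: syndromes of r = [2, 5, 7, 1, 4] (all sums mod 11).
  S_0 = Σ v_i r_i = 1·2 + 2·5 + 5·7 + 1·1 + 2·4 = 56 ≡ 1.
  S_1 = Σ v_i α_i r_i = 1·2·2 + 2·6·5 + 5·5·7 + 1·8·1 + 2·4·4 = 279 ≡ 4.
  α_i^2 mod 11 = [4, 3, 3, 9, 5].
  S_2 = Σ v_i α_i^2 r_i = 1·4·2 + 2·3·5 + 5·3·7 + 1·9·1 + 2·5·4 = 192 ≡ 5.
  S = (1, 4, 5) ≠ 0, so r is not a codeword (an error is present).
Step 3: locate the error. For a single error e at position i, S_ℓ = v_i·e·α_i^ℓ, so α_err = S_1/S_0.
  S_0^{−1} = 1^{−1} = 1 (mod 11), so α_err = 4·1 = 4 ≡ 4 = α_5. Error position i = 5.
  Consistency check: S_2/S_1 = 5·3 = 15 ≡ 4 = α_err ✓ (single-error assumption holds).
Step 4: error magnitude e = S_0/v_5 = S_0·∏_{j≠5}(α_5 − α_j) = 1·6 = 6 ≡ 6 (mod 11).
Step 5: correct position 5: c_5 = r_5 − e = 4 − 6 ≡ 9 (mod 11). Hence c = [2, 5, 7, 1, 9].
  Check: interpolating c through the α_i gives m(x) = 6 + 9·x (degree < 2) with m(α_i) = c_i for every i, so c is indeed a codeword.


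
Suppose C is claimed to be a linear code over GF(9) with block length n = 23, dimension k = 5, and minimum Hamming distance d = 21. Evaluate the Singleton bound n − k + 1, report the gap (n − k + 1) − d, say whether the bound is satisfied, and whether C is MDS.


Singleton RHS = n − k + 1 = 19, slack = -2, bound violated (no such code; not MDS).

Singleton bound: d ≤ n − k + 1.
Here n = 23, k = 5, so n − k + 1 = 19.
Given d = 21, check d ≤ 19: NO.
Slack = (n − k + 1) − d = -2.
The slack is negative: d = 21 exceeds n − k + 1 = 19 by 2, so the Singleton bound is violated and no linear [23, 5, 21]_9 code can exist. In particular it is not MDS (MDS requires d = n − k + 1 exactly).
Description: the claimed parameters are [23, 5, 21]_9; such a code would be impossible (violates the Singleton bound).


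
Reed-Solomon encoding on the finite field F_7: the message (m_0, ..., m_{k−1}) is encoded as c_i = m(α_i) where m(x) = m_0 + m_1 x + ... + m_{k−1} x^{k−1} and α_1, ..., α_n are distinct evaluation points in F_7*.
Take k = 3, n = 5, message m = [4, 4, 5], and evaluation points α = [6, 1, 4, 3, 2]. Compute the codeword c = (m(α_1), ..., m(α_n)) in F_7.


c = [5, 6, 2, 5, 4]

Message polynomial: m(x) = 4 + 4·x + 5·x^2 (mod 7).
For each evaluation point α_i, compute m(α_i) mod 7:
  α_1 = 6: Horner steps 5 → 6 → 5, so m(6) = 5.
  α_2 = 1: Horner steps 5 → 2 → 6, so m(1) = 6.
  α_3 = 4: Horner steps 5 → 3 → 2, so m(4) = 2.
  α_4 = 3: Horner steps 5 → 5 → 5, so m(3) = 5.
  α_5 = 2: Horner steps 5 → 0 → 4, so m(2) = 4.
Codeword c = [5, 6, 2, 5, 4] ∈ F_7^5.


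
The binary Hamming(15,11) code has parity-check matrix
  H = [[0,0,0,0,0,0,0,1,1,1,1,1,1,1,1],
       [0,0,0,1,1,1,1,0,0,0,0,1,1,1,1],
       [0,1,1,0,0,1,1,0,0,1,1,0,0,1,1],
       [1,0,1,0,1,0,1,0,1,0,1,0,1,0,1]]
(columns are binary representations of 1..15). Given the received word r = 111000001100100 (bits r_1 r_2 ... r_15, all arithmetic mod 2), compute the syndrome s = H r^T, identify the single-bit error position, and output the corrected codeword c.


s = (1, 1, 1, 0)^T, error position = 14, corrected codeword c = 111000001100110

Compute s = H r^T mod 2 one row at a time:
  s_1 = 0 + 1 + 1 + 0 + 0 + 1 + 0 + 0 = 3 ≡ 1 (mod 2).
  s_2 = 0 + 0 + 0 + 0 + 0 + 1 + 0 + 0 = 1 ≡ 1 (mod 2).
  s_3 = 1 + 1 + 0 + 0 + 1 + 0 + 0 + 0 = 3 ≡ 1 (mod 2).
  s_4 = 1 + 1 + 0 + 0 + 1 + 0 + 1 + 0 = 4 ≡ 0 (mod 2).
s = (1, 1, 1, 0)^T — this equals column 14 of H (binary 1110), so error is at position 14.
Correct: flip bit 14 of r = 111000001100100 to get c = 111000001100110.


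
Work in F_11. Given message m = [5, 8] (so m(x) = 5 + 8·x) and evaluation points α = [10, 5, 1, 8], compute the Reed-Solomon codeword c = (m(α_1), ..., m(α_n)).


c = [8, 1, 2, 3]

Message polynomial: m(x) = 5 + 8·x (mod 11).
For each evaluation point α_i, compute m(α_i) mod 11:
  α_1 = 10: Horner steps 8 → 8, so m(10) = 8.
  α_2 = 5: Horner steps 8 → 1, so m(5) = 1.
  α_3 = 1: Horner steps 8 → 2, so m(1) = 2.
  α_4 = 8: Horner steps 8 → 3, so m(8) = 3.
Codeword c = [8, 1, 2, 3] ∈ F_11^4.


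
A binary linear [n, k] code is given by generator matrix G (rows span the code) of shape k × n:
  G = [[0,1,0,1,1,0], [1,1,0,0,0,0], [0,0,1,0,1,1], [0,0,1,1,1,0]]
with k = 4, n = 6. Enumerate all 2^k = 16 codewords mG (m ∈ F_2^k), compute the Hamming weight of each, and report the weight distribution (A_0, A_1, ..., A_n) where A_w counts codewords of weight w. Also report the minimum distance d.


Weight distribution: A_0 = 1, A_2 = 4, A_3 = 6, A_4 = 3, A_5 = 2. Minimum distance d = 2.

Enumerate all 2^4 = 16 messages m ∈ F_2^4.
For each, compute codeword c = mG in F_2^6, then tally its weight.
  m = 0000 → c = 000000, weight = 0.
  m = 1000 → c = 010110, weight = 3.
  m = 0100 → c = 110000, weight = 2.
  m = 1100 → c = 100110, weight = 3.
  m = 0010 → c = 001011, weight = 3.
  m = 1010 → c = 011101, weight = 4.
  m = 0110 → c = 111011, weight = 5.
  m = 1110 → c = 101101, weight = 4.
  m = 0001 → c = 001110, weight = 3.
  m = 1001 → c = 011000, weight = 2.
  m = 0101 → c = 111110, weight = 5.
  m = 1101 → c = 101000, weight = 2.
  m = 0011 → c = 000101, weight = 2.
  m = 1011 → c = 010011, weight = 3.
  m = 0111 → c = 110101, weight = 4.
  m = 1111 → c = 100011, weight = 3.
Tally weights:
  weight 0: 1 codewords.
  weight 2: 4 codewords.
  weight 3: 6 codewords.
  weight 4: 3 codewords.
  weight 5: 2 codewords.
Minimum distance d = smallest w > 0 with A_w > 0 = 2.
Sanity: Σ A_w = 16 = 2^4 = 16 ✓.


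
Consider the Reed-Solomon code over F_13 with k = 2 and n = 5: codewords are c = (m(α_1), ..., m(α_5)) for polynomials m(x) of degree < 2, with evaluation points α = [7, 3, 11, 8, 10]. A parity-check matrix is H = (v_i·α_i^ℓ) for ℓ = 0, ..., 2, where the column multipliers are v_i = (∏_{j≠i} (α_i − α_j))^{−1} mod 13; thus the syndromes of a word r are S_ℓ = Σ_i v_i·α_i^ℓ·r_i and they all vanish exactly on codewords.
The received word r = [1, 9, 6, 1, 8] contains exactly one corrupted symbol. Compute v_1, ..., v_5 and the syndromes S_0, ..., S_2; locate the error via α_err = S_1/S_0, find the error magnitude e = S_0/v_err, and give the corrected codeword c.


S = (7, 4, 6), error at position 4, error magnitude e = 2, c = [1, 9, 6, 12, 8].

Step 1: column multipliers v_i = (∏_{j≠i}(α_i − α_j))^{−1} mod 13.
  i = 1 (α = 7): (7−3)(7−11)(7−8)(7−10) = 4·(−4)·(−1)·(−3) = −48 ≡ 4, so v_1 = 4^{−1} = 10 (mod 13).
  i = 2 (α = 3): (3−7)(3−11)(3−8)(3−10) = (−4)·(−8)·(−5)·(−7) = 1120 ≡ 2, so v_2 = 2^{−1} = 7 (mod 13).
  i = 3 (α = 11): (11−7)(11−3)(11−8)(11−10) = 4·8·3·1 = 96 ≡ 5, so v_3 = 5^{−1} = 8 (mod 13).
  i = 4 (α = 8): (8−7)(8−3)(8−11)(8−10) = 1·5·(−3)·(−2) = 30 ≡ 4, so v_4 = 4^{−1} = 10 (mod 13).
  i = 5 (α = 10): (10−7)(10−3)(10−11)(10−8) = 3·7·(−1)·2 = −42 ≡ 10, so v_5 = 10^{−1} = 4 (mod 13).
  v = [10, 7, 8, 10, 4].
Step 2: syndromes of r = [1, 9, 6, 1, 8] (all sums mod 13).
  S_0 = Σ v_i r_i = 10·1 + 7·9 + 8·6 + 10·1 + 4·8 = 163 ≡ 7.
  S_1 = Σ v_i α_i r_i = 10·7·1 + 7·3·9 + 8·11·6 + 10·8·1 + 4·10·8 = 1187 ≡ 4.
  α_i^2 mod 13 = [10, 9, 4, 12, 9].
  S_2 = Σ v_i α_i^2 r_i = 10·10·1 + 7·9·9 + 8·4·6 + 10·12·1 + 4·9·8 = 1267 ≡ 6.
  S = (7, 4, 6) ≠ 0, so r is not a codeword (an error is present).
Step 3: locate the error. For a single error e at position i, S_ℓ = v_i·e·α_i^ℓ, so α_err = S_1/S_0.
  S_0^{−1} = 7^{−1} = 2 (mod 13), so α_err = 4·2 = 8 ≡ 8 = α_4. Error position i = 4.
  Consistency check: S_2/S_1 = 6·10 = 60 ≡ 8 = α_err ✓ (single-error assumption holds).
Step 4: error magnitude e = S_0/v_4 = S_0·∏_{j≠4}(α_4 − α_j) = 7·4 = 28 ≡ 2 (mod 13).
Step 5: correct position 4: c_4 = r_4 − e = 1 − 2 ≡ 12 (mod 13). Hence c = [1, 9, 6, 12, 8].
  Check: interpolating c through the α_i gives m(x) = 2 + 11·x (degree < 2) with m(α_i) = c_i for every i, so c is indeed a codeword.


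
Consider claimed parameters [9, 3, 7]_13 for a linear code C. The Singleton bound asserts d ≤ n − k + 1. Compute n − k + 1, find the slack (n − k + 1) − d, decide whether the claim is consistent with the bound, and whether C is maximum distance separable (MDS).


Singleton RHS = n − k + 1 = 7, slack = 0, bound satisfied, MDS.

Singleton bound: d ≤ n − k + 1.
Here n = 9, k = 3, so n − k + 1 = 7.
Given d = 7, check d ≤ 7: YES.
Slack = (n − k + 1) − d = 0.
The code is MDS (slack = 0).
Description: the claimed parameters are [9, 3, 7]_13; such a code would be MDS (meets Singleton bound).


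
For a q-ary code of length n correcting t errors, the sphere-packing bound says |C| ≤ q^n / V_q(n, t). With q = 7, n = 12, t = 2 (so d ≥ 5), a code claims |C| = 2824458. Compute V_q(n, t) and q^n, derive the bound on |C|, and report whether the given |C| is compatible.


V_q(n, t) = 2449, q^n = 13841287201, Hamming bound = 5651811, |C| = 2824458 ≤ bound (satisfied).

Step 1: Compute V_q(n, t) = Σ_{j=0}^2 C(n, j) (q−1)^j.
  j = 0: C(12,0)·(6)^0 = 1·1 = 1.
  j = 1: C(12,1)·(6)^1 = 12·6 = 72.
  j = 2: C(12,2)·(6)^2 = 66·36 = 2376.
  V_q(n, t) = 1 + 72 + 2376 = 2449.
Step 2: q^n = 7^12 = 13841287201.
Step 3: Hamming bound ⌊q^n / V_q(n,t)⌋ = ⌊13841287201/2449⌋ = 5651811.
Step 4: Compare |C| = 2824458 to 5651811: satisfied.
The claimed |C| lies below the Hamming bound.


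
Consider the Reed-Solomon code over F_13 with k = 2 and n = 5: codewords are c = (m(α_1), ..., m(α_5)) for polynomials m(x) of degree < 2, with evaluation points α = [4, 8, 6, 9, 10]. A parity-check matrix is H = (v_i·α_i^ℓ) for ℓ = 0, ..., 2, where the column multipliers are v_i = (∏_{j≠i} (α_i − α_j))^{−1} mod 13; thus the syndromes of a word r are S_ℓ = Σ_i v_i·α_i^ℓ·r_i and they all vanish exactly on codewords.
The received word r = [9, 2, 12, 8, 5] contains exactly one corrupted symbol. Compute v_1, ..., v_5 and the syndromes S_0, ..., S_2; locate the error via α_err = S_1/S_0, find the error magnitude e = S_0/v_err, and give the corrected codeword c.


S = (1, 9, 3), error at position 4, error magnitude e = 11, c = [9, 2, 12, 10, 5].

Step 1: column multipliers v_i = (∏_{j≠i}(α_i − α_j))^{−1} mod 13.
  i = 1 (α = 4): (4−8)(4−6)(4−9)(4−10) = (−4)·(−2)·(−5)·(−6) = 240 ≡ 6, so v_1 = 6^{−1} = 11 (mod 13).
  i = 2 (α = 8): (8−4)(8−6)(8−9)(8−10) = 4·2·(−1)·(−2) = 16 ≡ 3, so v_2 = 3^{−1} = 9 (mod 13).
  i = 3 (α = 6): (6−4)(6−8)(6−9)(6−10) = 2·(−2)·(−3)·(−4) = −48 ≡ 4, so v_3 = 4^{−1} = 10 (mod 13).
  i = 4 (α = 9): (9−4)(9−8)(9−6)(9−10) = 5·1·3·(−1) = −15 ≡ 11, so v_4 = 11^{−1} = 6 (mod 13).
  i = 5 (α = 10): (10−4)(10−8)(10−6)(10−9) = 6·2·4·1 = 48 ≡ 9, so v_5 = 9^{−1} = 3 (mod 13).
  v = [11, 9, 10, 6, 3].
Step 2: syndromes of r = [9, 2, 12, 8, 5] (all sums mod 13).
  S_0 = Σ v_i r_i = 11·9 + 9·2 + 10·12 + 6·8 + 3·5 = 300 ≡ 1.
  S_1 = Σ v_i α_i r_i = 11·4·9 + 9·8·2 + 10·6·12 + 6·9·8 + 3·10·5 = 1842 ≡ 9.
  α_i^2 mod 13 = [3, 12, 10, 3, 9].
  S_2 = Σ v_i α_i^2 r_i = 11·3·9 + 9·12·2 + 10·10·12 + 6·3·8 + 3·9·5 = 1992 ≡ 3.
  S = (1, 9, 3) ≠ 0, so r is not a codeword (an error is present).
Step 3: locate the error. For a single error e at position i, S_ℓ = v_i·e·α_i^ℓ, so α_err = S_1/S_0.
  S_0^{−1} = 1^{−1} = 1 (mod 13), so α_err = 9·1 = 9 ≡ 9 = α_4. Error position i = 4.
  Consistency check: S_2/S_1 = 3·3 = 9 ≡ 9 = α_err ✓ (single-error assumption holds).
Step 4: error magnitude e = S_0/v_4 = S_0·∏_{j≠4}(α_4 − α_j) = 1·11 = 11 ≡ 11 (mod 13).
Step 5: correct position 4: c_4 = r_4 − e = 8 − 11 ≡ 10 (mod 13). Hence c = [9, 2, 12, 10, 5].
  Check: interpolating c through the α_i gives m(x) = 3 + 8·x (degree < 2) with m(α_i) = c_i for every i, so c is indeed a codeword.


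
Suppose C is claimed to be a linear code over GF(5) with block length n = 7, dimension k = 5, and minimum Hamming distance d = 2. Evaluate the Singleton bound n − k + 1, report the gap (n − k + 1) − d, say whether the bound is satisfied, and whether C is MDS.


Singleton RHS = n − k + 1 = 3, slack = 1, bound satisfied, not MDS.

Singleton bound: d ≤ n − k + 1.
Here n = 7, k = 5, so n − k + 1 = 3.
Given d = 2, check d ≤ 3: YES.
Slack = (n − k + 1) − d = 1.
The code is NOT MDS (slack = 1 > 0).
Description: the claimed parameters are [7, 5, 2]_5; such a code would be non-MDS.


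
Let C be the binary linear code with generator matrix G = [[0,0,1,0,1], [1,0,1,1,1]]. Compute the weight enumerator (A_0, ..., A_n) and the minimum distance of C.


Weight distribution: A_0 = 1, A_2 = 2, A_4 = 1. Minimum distance d = 2.

Enumerate all 2^2 = 4 messages m ∈ F_2^2.
For each, compute codeword c = mG in F_2^5, then tally its weight.
  m = 00 → c = 00000, weight = 0.
  m = 10 → c = 00101, weight = 2.
  m = 01 → c = 10111, weight = 4.
  m = 11 → c = 10010, weight = 2.
Tally weights:
  weight 0: 1 codewords.
  weight 2: 2 codewords.
  weight 4: 1 codewords.
Minimum distance d = smallest w > 0 with A_w > 0 = 2.
Sanity: Σ A_w = 4 = 2^2 = 4 ✓.


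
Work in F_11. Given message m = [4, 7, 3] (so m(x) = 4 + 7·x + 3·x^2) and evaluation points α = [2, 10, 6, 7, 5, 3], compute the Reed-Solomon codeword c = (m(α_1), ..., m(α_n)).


c = [8, 0, 0, 2, 4, 8]

Message polynomial: m(x) = 4 + 7·x + 3·x^2 (mod 11).
For each evaluation point α_i, compute m(α_i) mod 11:
  α_1 = 2: Horner steps 3 → 2 → 8, so m(2) = 8.
  α_2 = 10: Horner steps 3 → 4 → 0, so m(10) = 0.
  α_3 = 6: Horner steps 3 → 3 → 0, so m(6) = 0.
  α_4 = 7: Horner steps 3 → 6 → 2, so m(7) = 2.
  α_5 = 5: Horner steps 3 → 0 → 4, so m(5) = 4.
  α_6 = 3: Horner steps 3 → 5 → 8, so m(3) = 8.
Codeword c = [8, 0, 0, 2, 4, 8] ∈ F_11^6.


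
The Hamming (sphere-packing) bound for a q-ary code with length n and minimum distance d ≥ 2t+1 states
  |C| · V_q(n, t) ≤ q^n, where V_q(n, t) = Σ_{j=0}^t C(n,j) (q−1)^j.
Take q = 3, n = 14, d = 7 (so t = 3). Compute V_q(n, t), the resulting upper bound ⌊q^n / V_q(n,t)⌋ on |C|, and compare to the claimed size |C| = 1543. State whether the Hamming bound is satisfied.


V_q(n, t) = 3305, q^n = 4782969, Hamming bound = 1447, |C| = 1543 > bound (violated).

Step 1: Compute V_q(n, t) = Σ_{j=0}^3 C(n, j) (q−1)^j.
  j = 0: C(14,0)·(2)^0 = 1·1 = 1.
  j = 1: C(14,1)·(2)^1 = 14·2 = 28.
  j = 2: C(14,2)·(2)^2 = 91·4 = 364.
  j = 3: C(14,3)·(2)^3 = 364·8 = 2912.
  V_q(n, t) = 1 + 28 + 364 + 2912 = 3305.
Step 2: q^n = 3^14 = 4782969.
Step 3: Hamming bound ⌊q^n / V_q(n,t)⌋ = ⌊4782969/3305⌋ = 1447.
Step 4: Compare |C| = 1543 to 1447: violated.
The claimed |C| lies above the Hamming bound, so no 3-ary code of length 14 with d ≥ 7 can have 1543 codewords.


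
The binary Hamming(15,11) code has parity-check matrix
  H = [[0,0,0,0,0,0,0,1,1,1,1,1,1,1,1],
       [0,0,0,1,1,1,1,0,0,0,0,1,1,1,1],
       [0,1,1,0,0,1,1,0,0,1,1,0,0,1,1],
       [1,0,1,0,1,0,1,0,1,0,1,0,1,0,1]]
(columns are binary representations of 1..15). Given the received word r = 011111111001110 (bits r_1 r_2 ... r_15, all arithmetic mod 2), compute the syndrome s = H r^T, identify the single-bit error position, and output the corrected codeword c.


s = (1, 1, 1, 1)^T, error position = 15, corrected codeword c = 011111111001111

Compute s = H r^T mod 2 one row at a time:
  s_1 = 1 + 1 + 0 + 0 + 1 + 1 + 1 + 0 = 5 ≡ 1 (mod 2).
  s_2 = 1 + 1 + 1 + 1 + 1 + 1 + 1 + 0 = 7 ≡ 1 (mod 2).
  s_3 = 1 + 1 + 1 + 1 + 0 + 0 + 1 + 0 = 5 ≡ 1 (mod 2).
  s_4 = 0 + 1 + 1 + 1 + 1 + 0 + 1 + 0 = 5 ≡ 1 (mod 2).
s = (1, 1, 1, 1)^T — this equals column 15 of H (binary 1111), so error is at position 15.
Correct: flip bit 15 of r = 011111111001110 to get c = 011111111001111.


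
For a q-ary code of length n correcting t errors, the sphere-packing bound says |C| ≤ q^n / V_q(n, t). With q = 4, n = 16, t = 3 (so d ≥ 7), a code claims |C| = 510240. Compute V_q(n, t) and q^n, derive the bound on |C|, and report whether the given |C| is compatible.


V_q(n, t) = 16249, q^n = 4294967296, Hamming bound = 264321, |C| = 510240 > bound (violated).

Step 1: Compute V_q(n, t) = Σ_{j=0}^3 C(n, j) (q−1)^j.
  j = 0: C(16,0)·(3)^0 = 1·1 = 1.
  j = 1: C(16,1)·(3)^1 = 16·3 = 48.
  j = 2: C(16,2)·(3)^2 = 120·9 = 1080.
  j = 3: C(16,3)·(3)^3 = 560·27 = 15120.
  V_q(n, t) = 1 + 48 + 1080 + 15120 = 16249.
Step 2: q^n = 4^16 = 4294967296.
Step 3: Hamming bound ⌊q^n / V_q(n,t)⌋ = ⌊4294967296/16249⌋ = 264321.
Step 4: Compare |C| = 510240 to 264321: violated.
The claimed |C| lies above the Hamming bound, so no 4-ary code of length 16 with d ≥ 7 can have 510240 codewords.


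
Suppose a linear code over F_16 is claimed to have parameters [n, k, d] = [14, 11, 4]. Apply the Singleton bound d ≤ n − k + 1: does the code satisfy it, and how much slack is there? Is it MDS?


Singleton RHS = n − k + 1 = 4, slack = 0, bound satisfied, MDS.

Singleton bound: d ≤ n − k + 1.
Here n = 14, k = 11, so n − k + 1 = 4.
Given d = 4, check d ≤ 4: YES.
Slack = (n − k + 1) − d = 0.
The code is MDS (slack = 0).
Description: the claimed parameters are [14, 11, 4]_16; such a code would be MDS (meets Singleton bound).


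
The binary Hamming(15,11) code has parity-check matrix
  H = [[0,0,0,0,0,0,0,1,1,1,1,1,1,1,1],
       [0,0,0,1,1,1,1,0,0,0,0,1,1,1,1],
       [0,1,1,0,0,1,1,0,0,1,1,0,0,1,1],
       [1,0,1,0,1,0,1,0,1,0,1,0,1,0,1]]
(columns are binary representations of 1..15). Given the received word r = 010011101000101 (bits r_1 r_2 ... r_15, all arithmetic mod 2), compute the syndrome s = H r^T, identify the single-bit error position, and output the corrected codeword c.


s = (1, 1, 0, 1)^T, error position = 13, corrected codeword c = 010011101000001

Compute s = H r^T mod 2 one row at a time:
  s_1 = 0 + 1 + 0 + 0 + 0 + 1 + 0 + 1 = 3 ≡ 1 (mod 2).
  s_2 = 0 + 1 + 1 + 1 + 0 + 1 + 0 + 1 = 5 ≡ 1 (mod 2).
  s_3 = 1 + 0 + 1 + 1 + 0 + 0 + 0 + 1 = 4 ≡ 0 (mod 2).
  s_4 = 0 + 0 + 1 + 1 + 1 + 0 + 1 + 1 = 5 ≡ 1 (mod 2).
s = (1, 1, 0, 1)^T — this equals column 13 of H (binary 1101), so error is at position 13.
Correct: flip bit 13 of r = 010011101000101 to get c = 010011101000001.


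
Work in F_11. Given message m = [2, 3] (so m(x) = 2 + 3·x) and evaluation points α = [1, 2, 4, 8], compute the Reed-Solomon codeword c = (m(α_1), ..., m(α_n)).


c = [5, 8, 3, 4]

Message polynomial: m(x) = 2 + 3·x (mod 11).
For each evaluation point α_i, compute m(α_i) mod 11:
  α_1 = 1: Horner steps 3 → 5, so m(1) = 5.
  α_2 = 2: Horner steps 3 → 8, so m(2) = 8.
  α_3 = 4: Horner steps 3 → 3, so m(4) = 3.
  α_4 = 8: Horner steps 3 → 4, so m(8) = 4.
Codeword c = [5, 8, 3, 4] ∈ F_11^4.


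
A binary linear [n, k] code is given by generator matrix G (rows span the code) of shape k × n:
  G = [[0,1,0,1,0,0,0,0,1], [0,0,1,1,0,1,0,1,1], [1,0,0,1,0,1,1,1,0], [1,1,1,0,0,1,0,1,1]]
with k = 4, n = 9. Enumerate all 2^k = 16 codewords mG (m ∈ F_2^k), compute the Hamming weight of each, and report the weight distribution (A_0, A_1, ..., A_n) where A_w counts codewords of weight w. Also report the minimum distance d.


Weight distribution: A_0 = 1, A_2 = 2, A_3 = 2, A_4 = 3, A_5 = 6, A_6 = 2. Minimum distance d = 2.

Enumerate all 2^4 = 16 messages m ∈ F_2^4.
For each, compute codeword c = mG in F_2^9, then tally its weight.
  m = 0000 → c = 000000000, weight = 0.
  m = 1000 → c = 010100001, weight = 3.
  m = 0100 → c = 001101011, weight = 5.
  m = 1100 → c = 011001010, weight = 4.
  m = 0010 → c = 100101110, weight = 5.
  m = 1010 → c = 110001111, weight = 6.
  m = 0110 → c = 101000101, weight = 4.
  m = 1110 → c = 111100100, weight = 5.
  m = 0001 → c = 111001011, weight = 6.
  m = 1001 → c = 101101010, weight = 5.
  m = 0101 → c = 110100000, weight = 3.
  m = 1101 → c = 100000001, weight = 2.
  m = 0011 → c = 011100101, weight = 5.
  m = 1011 → c = 001000100, weight = 2.
  m = 0111 → c = 010001110, weight = 4.
  m = 1111 → c = 000101111, weight = 5.
Tally weights:
  weight 0: 1 codewords.
  weight 2: 2 codewords.
  weight 3: 2 codewords.
  weight 4: 3 codewords.
  weight 5: 6 codewords.
  weight 6: 2 codewords.
Minimum distance d = smallest w > 0 with A_w > 0 = 2.
Sanity: Σ A_w = 16 = 2^4 = 16 ✓.


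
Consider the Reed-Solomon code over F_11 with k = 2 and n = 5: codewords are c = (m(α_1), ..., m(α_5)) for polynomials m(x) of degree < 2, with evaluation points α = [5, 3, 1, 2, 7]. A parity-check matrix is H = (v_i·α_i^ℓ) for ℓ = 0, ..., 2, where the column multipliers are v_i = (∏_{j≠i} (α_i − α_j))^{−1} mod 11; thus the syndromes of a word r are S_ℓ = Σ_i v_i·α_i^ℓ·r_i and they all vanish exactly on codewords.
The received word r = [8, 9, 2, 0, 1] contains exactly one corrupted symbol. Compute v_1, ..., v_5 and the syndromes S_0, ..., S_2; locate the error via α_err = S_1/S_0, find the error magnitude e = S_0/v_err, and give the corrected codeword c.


S = (2, 10, 6), error at position 1, error magnitude e = 3, c = [5, 9, 2, 0, 1].

Step 1: column multipliers v_i = (∏_{j≠i}(α_i − α_j))^{−1} mod 11.
  i = 1 (α = 5): (5−3)(5−1)(5−2)(5−7) = 2·4·3·(−2) = −48 ≡ 7, so v_1 = 7^{−1} = 8 (mod 11).
  i = 2 (α = 3): (3−5)(3−1)(3−2)(3−7) = (−2)·2·1·(−4) = 16 ≡ 5, so v_2 = 5^{−1} = 9 (mod 11).
  i = 3 (α = 1): (1−5)(1−3)(1−2)(1−7) = (−4)·(−2)·(−1)·(−6) = 48 ≡ 4, so v_3 = 4^{−1} = 3 (mod 11).
  i = 4 (α = 2): (2−5)(2−3)(2−1)(2−7) = (−3)·(−1)·1·(−5) = −15 ≡ 7, so v_4 = 7^{−1} = 8 (mod 11).
  i = 5 (α = 7): (7−5)(7−3)(7−1)(7−2) = 2·4·6·5 = 240 ≡ 9, so v_5 = 9^{−1} = 5 (mod 11).
  v = [8, 9, 3, 8, 5].
Step 2: syndromes of r = [8, 9, 2, 0, 1] (all sums mod 11).
  S_0 = Σ v_i r_i = 8·8 + 9·9 + 3·2 + 8·0 + 5·1 = 156 ≡ 2.
  S_1 = Σ v_i α_i r_i = 8·5·8 + 9·3·9 + 3·1·2 + 8·2·0 + 5·7·1 = 604 ≡ 10.
  α_i^2 mod 11 = [3, 9, 1, 4, 5].
  S_2 = Σ v_i α_i^2 r_i = 8·3·8 + 9·9·9 + 3·1·2 + 8·4·0 + 5·5·1 = 952 ≡ 6.
  S = (2, 10, 6) ≠ 0, so r is not a codeword (an error is present).
Step 3: locate the error. For a single error e at position i, S_ℓ = v_i·e·α_i^ℓ, so α_err = S_1/S_0.
  S_0^{−1} = 2^{−1} = 6 (mod 11), so α_err = 10·6 = 60 ≡ 5 = α_1. Error position i = 1.
  Consistency check: S_2/S_1 = 6·10 = 60 ≡ 5 = α_err ✓ (single-error assumption holds).
Step 4: error magnitude e = S_0/v_1 = S_0·∏_{j≠1}(α_1 − α_j) = 2·7 = 14 ≡ 3 (mod 11).
Step 5: correct position 1: c_1 = r_1 − e = 8 − 3 ≡ 5 (mod 11). Hence c = [5, 9, 2, 0, 1].
  Check: interpolating c through the α_i gives m(x) = 4 + 9·x (degree < 2) with m(α_i) = c_i for every i, so c is indeed a codeword.
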